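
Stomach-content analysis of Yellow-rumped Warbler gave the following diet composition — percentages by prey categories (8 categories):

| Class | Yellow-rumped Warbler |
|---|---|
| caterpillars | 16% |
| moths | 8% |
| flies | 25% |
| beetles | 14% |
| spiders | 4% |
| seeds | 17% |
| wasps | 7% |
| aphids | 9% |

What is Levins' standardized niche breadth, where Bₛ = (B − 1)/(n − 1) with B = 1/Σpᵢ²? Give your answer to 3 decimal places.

0.764

Convert percentages to proportions (divide by 100).
Σpᵢ² = 0.16² + 0.08² + 0.25² + 0.14² + 0.04² + 0.17² + 0.07² + 0.09² = 0.0256 + 0.0064 + 0.0625 + 0.0196 + 0.0016 + 0.0289 + 0.0049 + 0.0081 = 0.1576
B = 1 / 0.1576 = 6.34518
Bₛ = (B − 1)/(n − 1) = (6.34518 − 1)/(8 − 1) = 5.34518/7 = 0.76360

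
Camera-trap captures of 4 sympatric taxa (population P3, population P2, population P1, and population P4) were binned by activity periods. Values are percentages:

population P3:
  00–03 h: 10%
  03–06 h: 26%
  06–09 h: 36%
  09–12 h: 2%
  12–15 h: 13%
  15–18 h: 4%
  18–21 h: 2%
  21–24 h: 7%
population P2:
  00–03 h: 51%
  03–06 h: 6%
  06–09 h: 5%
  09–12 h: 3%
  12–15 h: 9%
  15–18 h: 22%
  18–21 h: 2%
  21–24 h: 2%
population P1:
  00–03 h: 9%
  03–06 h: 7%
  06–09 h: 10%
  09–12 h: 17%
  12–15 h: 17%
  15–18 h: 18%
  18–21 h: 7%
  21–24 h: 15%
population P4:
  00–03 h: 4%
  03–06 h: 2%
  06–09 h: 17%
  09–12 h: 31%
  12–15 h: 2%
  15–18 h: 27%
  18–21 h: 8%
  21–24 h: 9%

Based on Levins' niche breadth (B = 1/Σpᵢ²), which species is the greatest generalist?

Convert percentages to proportions (divide by 100).
Σp_P3ᵢ² = 0.10² + 0.26² + 0.36² + 0.02² + 0.13² + 0.04² + 0.02² + 0.07² = 0.0100 + 0.0676 + 0.1296 + 0.0004 + 0.0169 + 0.0016 + 0.0004 + 0.0049 = 0.2314
B_P3 = 1 / 0.2314 = 4.3215
Σp_P2ᵢ² = 0.51² + 0.06² + 0.05² + 0.03² + 0.09² + 0.22² + 0.02² + 0.02² = 0.2601 + 0.0036 + 0.0025 + 0.0009 + 0.0081 + 0.0484 + 0.0004 + 0.0004 = 0.3244
B_P2 = 1 / 0.3244 = 3.0826
Σp_P1ᵢ² = 0.09² + 0.07² + 0.10² + 0.17² + 0.17² + 0.18² + 0.07² + 0.15² = 0.0081 + 0.0049 + 0.0100 + 0.0289 + 0.0289 + 0.0324 + 0.0049 + 0.0225 = 0.1406
B_P1 = 1 / 0.1406 = 7.1124
Σp_P4ᵢ² = 0.04² + 0.02² + 0.17² + 0.31² + 0.02² + 0.27² + 0.08² + 0.09² = 0.0016 + 0.0004 + 0.0289 + 0.0961 + 0.0004 + 0.0729 + 0.0064 + 0.0081 = 0.2148
B_P4 = 1 / 0.2148 = 4.6555
Highest B → broadest niche (most generalist): population P1 (B = 7.11).

population P1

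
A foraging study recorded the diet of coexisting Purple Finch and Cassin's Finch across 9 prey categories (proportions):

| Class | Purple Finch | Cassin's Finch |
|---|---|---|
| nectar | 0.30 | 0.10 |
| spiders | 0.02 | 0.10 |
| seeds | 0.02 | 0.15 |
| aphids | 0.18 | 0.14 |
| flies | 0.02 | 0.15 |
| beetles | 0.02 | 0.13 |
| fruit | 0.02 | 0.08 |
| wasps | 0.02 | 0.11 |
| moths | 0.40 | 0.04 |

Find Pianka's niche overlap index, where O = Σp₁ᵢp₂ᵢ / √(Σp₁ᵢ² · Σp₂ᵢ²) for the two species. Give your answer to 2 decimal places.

Σ p₁ᵢp₂ᵢ = 0.0300 + 0.0020 + 0.0030 + 0.0252 + 0.0030 + 0.0026 + 0.0016 + 0.0022 + 0.0160 = 0.0856
Σp_1ᵢ² = 0.30² + 0.02² + 0.02² + 0.18² + 0.02² + 0.02² + 0.02² + 0.02² + 0.40² = 0.0900 + 0.0004 + 0.0004 + 0.0324 + 0.0004 + 0.0004 + 0.0004 + 0.0004 + 0.1600 = 0.2848
Σp_2ᵢ² = 0.10² + 0.10² + 0.15² + 0.14² + 0.15² + 0.13² + 0.08² + 0.11² + 0.04² = 0.0100 + 0.0100 + 0.0225 + 0.0196 + 0.0225 + 0.0169 + 0.0064 + 0.0121 + 0.0016 = 0.1216
O = 0.0856 / √(0.2848 × 0.1216) = 0.0856 / 0.18610 = 0.4600

0.46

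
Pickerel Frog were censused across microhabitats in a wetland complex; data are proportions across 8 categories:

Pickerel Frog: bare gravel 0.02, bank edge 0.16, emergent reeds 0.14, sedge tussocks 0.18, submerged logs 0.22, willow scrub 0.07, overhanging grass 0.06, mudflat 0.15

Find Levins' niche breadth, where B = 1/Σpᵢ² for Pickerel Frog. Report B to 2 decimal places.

Σpᵢ² = 0.02² + 0.16² + 0.14² + 0.18² + 0.22² + 0.07² + 0.06² + 0.15² = 0.0004 + 0.0256 + 0.0196 + 0.0324 + 0.0484 + 0.0049 + 0.0036 + 0.0225 = 0.1574
B = 1 / 0.1574 = 6.3532

6.35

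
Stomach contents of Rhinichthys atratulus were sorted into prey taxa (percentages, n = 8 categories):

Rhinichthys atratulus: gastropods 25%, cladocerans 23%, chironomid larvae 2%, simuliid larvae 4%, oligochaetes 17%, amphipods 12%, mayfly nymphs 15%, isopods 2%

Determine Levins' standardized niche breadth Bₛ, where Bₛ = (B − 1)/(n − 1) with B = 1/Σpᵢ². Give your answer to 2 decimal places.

Convert percentages to proportions (divide by 100).
Σpᵢ² = 0.25² + 0.23² + 0.02² + 0.04² + 0.17² + 0.12² + 0.15² + 0.02² = 0.0625 + 0.0529 + 0.0004 + 0.0016 + 0.0289 + 0.0144 + 0.0225 + 0.0004 = 0.1836
B = 1 / 0.1836 = 5.4466
Bₛ = (B − 1)/(n − 1) = (5.4466 − 1)/(8 − 1) = 4.4466/7 = 0.6352

0.64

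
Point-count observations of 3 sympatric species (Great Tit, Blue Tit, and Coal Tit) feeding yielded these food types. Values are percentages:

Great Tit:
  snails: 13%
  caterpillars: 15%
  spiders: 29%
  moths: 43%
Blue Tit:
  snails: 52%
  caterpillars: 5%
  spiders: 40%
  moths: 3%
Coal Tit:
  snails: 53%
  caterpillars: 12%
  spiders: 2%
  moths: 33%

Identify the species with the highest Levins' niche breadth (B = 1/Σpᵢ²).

Great Tit

Convert percentages to proportions (divide by 100).
Σp_Greaᵢ² = 0.13² + 0.15² + 0.29² + 0.43² = 0.0169 + 0.0225 + 0.0841 + 0.1849 = 0.3084
B_Grea = 1 / 0.3084 = 3.2425
Σp_Blueᵢ² = 0.52² + 0.05² + 0.40² + 0.03² = 0.2704 + 0.0025 + 0.1600 + 0.0009 = 0.4338
B_Blue = 1 / 0.4338 = 2.3052
Σp_Coalᵢ² = 0.53² + 0.12² + 0.02² + 0.33² = 0.2809 + 0.0144 + 0.0004 + 0.1089 = 0.4046
B_Coal = 1 / 0.4046 = 2.4716
Highest B → broadest niche (most generalist): Great Tit (B = 3.24).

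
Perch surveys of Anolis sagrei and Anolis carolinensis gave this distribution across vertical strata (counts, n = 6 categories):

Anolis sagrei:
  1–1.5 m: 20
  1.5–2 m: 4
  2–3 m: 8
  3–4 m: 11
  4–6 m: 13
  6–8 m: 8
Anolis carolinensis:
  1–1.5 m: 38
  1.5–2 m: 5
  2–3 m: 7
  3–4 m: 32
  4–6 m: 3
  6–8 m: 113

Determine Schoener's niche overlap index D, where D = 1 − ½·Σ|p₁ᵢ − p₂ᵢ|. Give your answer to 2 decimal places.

0.55

Proportions for Anolis sagrei (n=64): 20/64=0.3125, 4/64=0.0625, 8/64=0.1250, 11/64=0.1719, 13/64=0.2031, 8/64=0.1250
Proportions for Anolis carolinensis (n=198): 38/198=0.1919, 5/198=0.0253, 7/198=0.0354, 32/198=0.1616, 3/198=0.0152, 113/198=0.5707
Σ|p₁ᵢ − p₂ᵢ| = 0.1206 + 0.0372 + 0.0896 + 0.0103 + 0.1879 + 0.4457 = 0.8913
D = 1 − ½ × 0.8913 = 1 − 0.44565 = 0.55435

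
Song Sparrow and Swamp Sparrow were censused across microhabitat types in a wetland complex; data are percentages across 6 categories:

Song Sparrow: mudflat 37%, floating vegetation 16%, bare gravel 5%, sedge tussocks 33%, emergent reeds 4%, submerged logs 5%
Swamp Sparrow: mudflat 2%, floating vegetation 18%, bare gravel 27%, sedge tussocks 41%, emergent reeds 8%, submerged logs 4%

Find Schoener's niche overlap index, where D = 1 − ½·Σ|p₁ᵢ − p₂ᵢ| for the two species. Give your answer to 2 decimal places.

0.64

Convert percentages to proportions (divide by 100).
Σ|p₁ᵢ − p₂ᵢ| = 0.35 + 0.02 + 0.22 + 0.08 + 0.04 + 0.01 = 0.72
D = 1 − ½ × 0.72 = 1 − 0.360 = 0.6400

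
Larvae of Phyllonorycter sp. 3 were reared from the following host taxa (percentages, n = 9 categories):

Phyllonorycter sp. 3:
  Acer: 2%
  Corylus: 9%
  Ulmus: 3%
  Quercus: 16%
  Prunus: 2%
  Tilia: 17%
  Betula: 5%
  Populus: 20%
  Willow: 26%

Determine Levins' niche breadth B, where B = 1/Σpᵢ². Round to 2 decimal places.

Convert percentages to proportions (divide by 100).
Σpᵢ² = 0.02² + 0.09² + 0.03² + 0.16² + 0.02² + 0.17² + 0.05² + 0.20² + 0.26² = 0.0004 + 0.0081 + 0.0009 + 0.0256 + 0.0004 + 0.0289 + 0.0025 + 0.0400 + 0.0676 = 0.1744
B = 1 / 0.1744 = 5.7339

5.73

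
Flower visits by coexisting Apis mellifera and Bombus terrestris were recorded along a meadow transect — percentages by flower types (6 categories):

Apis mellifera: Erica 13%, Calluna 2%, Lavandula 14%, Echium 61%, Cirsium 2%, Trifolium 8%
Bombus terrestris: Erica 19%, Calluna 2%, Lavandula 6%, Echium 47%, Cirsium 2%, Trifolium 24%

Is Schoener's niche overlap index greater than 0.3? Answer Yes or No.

Yes

Convert percentages to proportions (divide by 100).
Σ|p₁ᵢ − p₂ᵢ| = 0.06 + 0.00 + 0.08 + 0.14 + 0.00 + 0.16 = 0.44
D = 1 − ½ × 0.44 = 1 − 0.220 = 0.7800
D = 0.7800 > 0.3 → Yes.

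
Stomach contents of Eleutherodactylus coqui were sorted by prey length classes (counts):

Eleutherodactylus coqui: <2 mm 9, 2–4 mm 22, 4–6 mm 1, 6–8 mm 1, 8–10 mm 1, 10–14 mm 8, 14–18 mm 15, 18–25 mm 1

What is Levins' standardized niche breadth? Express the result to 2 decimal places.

Proportions for Eleutherodactylus coqui (n=58): 9/58=0.1552, 22/58=0.3793, 1/58=0.0172, 1/58=0.0172, 1/58=0.0172, 8/58=0.1379, 15/58=0.2586, 1/58=0.0172
Σpᵢ² = 0.1552² + 0.3793² + 0.0172² + 0.0172² + 0.0172² + 0.1379² + 0.2586² + 0.0172² = 0.024087 + 0.143868 + 0.000296 + 0.000296 + 0.000296 + 0.019016 + 0.066874 + 0.000296 = 0.255029
B = 1 / 0.255029 = 3.9211
Bₛ = (B − 1)/(n − 1) = (3.9211 − 1)/(8 − 1) = 2.9211/7 = 0.4173

0.42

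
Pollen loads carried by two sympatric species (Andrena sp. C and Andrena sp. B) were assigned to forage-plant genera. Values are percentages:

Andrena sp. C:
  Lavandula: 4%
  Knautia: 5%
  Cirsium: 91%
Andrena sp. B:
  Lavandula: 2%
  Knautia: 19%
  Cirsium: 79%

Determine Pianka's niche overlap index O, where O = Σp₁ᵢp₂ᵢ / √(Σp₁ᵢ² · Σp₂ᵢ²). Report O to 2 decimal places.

Convert percentages to proportions (divide by 100).
Σ p₁ᵢp₂ᵢ = 0.0008 + 0.0095 + 0.7189 = 0.7292
Σp_1ᵢ² = 0.04² + 0.05² + 0.91² = 0.0016 + 0.0025 + 0.8281 = 0.8322
Σp_2ᵢ² = 0.02² + 0.19² + 0.79² = 0.0004 + 0.0361 + 0.6241 = 0.6606
O = 0.7292 / √(0.8322 × 0.6606) = 0.7292 / 0.74145 = 0.9835

0.98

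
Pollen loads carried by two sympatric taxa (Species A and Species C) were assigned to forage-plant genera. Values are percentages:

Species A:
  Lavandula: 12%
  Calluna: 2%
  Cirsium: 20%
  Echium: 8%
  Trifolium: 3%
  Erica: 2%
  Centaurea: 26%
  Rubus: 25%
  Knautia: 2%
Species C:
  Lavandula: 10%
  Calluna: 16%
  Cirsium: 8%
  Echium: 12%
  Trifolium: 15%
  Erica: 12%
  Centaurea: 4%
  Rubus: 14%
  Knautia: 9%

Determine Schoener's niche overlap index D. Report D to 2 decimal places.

Convert percentages to proportions (divide by 100).
Σ|p₁ᵢ − p₂ᵢ| = 0.02 + 0.14 + 0.12 + 0.04 + 0.12 + 0.10 + 0.22 + 0.11 + 0.07 = 0.94
D = 1 − ½ × 0.94 = 1 − 0.470 = 0.5300

0.53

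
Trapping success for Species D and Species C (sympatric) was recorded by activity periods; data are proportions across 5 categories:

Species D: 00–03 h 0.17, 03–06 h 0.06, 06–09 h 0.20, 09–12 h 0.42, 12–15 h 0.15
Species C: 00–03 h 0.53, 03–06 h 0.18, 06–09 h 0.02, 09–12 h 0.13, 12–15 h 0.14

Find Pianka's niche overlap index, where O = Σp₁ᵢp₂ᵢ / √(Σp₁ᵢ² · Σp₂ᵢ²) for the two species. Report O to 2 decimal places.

0.59

Σ p₁ᵢp₂ᵢ = 0.0901 + 0.0108 + 0.0040 + 0.0546 + 0.0210 = 0.1805
Σp_1ᵢ² = 0.17² + 0.06² + 0.20² + 0.42² + 0.15² = 0.0289 + 0.0036 + 0.0400 + 0.1764 + 0.0225 = 0.2714
Σp_2ᵢ² = 0.53² + 0.18² + 0.02² + 0.13² + 0.14² = 0.2809 + 0.0324 + 0.0004 + 0.0169 + 0.0196 = 0.3502
O = 0.1805 / √(0.2714 × 0.3502) = 0.1805 / 0.30829 = 0.5855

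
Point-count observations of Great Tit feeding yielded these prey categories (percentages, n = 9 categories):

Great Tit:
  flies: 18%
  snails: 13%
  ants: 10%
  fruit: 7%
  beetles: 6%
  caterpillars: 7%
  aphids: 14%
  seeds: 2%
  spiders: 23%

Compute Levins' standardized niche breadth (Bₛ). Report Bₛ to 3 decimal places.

Convert percentages to proportions (divide by 100).
Σpᵢ² = 0.18² + 0.13² + 0.10² + 0.07² + 0.06² + 0.07² + 0.14² + 0.02² + 0.23² = 0.0324 + 0.0169 + 0.0100 + 0.0049 + 0.0036 + 0.0049 + 0.0196 + 0.0004 + 0.0529 = 0.1456
B = 1 / 0.1456 = 6.86813
Bₛ = (B − 1)/(n − 1) = (6.86813 − 1)/(9 − 1) = 5.86813/8 = 0.73352

0.734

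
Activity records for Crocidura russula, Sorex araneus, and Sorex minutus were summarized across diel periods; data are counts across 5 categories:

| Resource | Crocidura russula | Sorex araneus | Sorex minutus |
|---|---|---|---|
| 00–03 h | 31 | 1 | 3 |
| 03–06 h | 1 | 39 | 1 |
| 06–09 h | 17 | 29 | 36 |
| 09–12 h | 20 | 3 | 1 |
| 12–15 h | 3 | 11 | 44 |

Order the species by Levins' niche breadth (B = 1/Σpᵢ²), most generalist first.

Crocidura russula > Sorex araneus > Sorex minutus

Proportions for Crocidura russula (n=72): 31/72=0.4306, 1/72=0.0139, 17/72=0.2361, 20/72=0.2778, 3/72=0.0417
Proportions for Sorex araneus (n=83): 1/83=0.0120, 39/83=0.4699, 29/83=0.3494, 3/83=0.0361, 11/83=0.1325
Proportions for Sorex minutus (n=85): 3/85=0.0353, 1/85=0.0118, 36/85=0.4235, 1/85=0.0118, 44/85=0.5176
Σp_russᵢ² = 0.4306² + 0.0139² + 0.2361² + 0.2778² + 0.0417² = 0.185416 + 0.000193 + 0.055743 + 0.077173 + 0.001739 = 0.320264
B_russ = 1 / 0.320264 = 3.1224
Σp_aranᵢ² = 0.0120² + 0.4699² + 0.3494² + 0.0361² + 0.1325² = 0.000144 + 0.220806 + 0.122080 + 0.001303 + 0.017556 = 0.361889
B_aran = 1 / 0.361889 = 2.7633
Σp_minuᵢ² = 0.0353² + 0.0118² + 0.4235² + 0.0118² + 0.5176² = 0.001246 + 0.000139 + 0.179352 + 0.000139 + 0.267910 = 0.448786
B_minu = 1 / 0.448786 = 2.2282
Ranking by B (broadest → narrowest): Crocidura russula (3.12) > Sorex araneus (2.76) > Sorex minutus (2.23)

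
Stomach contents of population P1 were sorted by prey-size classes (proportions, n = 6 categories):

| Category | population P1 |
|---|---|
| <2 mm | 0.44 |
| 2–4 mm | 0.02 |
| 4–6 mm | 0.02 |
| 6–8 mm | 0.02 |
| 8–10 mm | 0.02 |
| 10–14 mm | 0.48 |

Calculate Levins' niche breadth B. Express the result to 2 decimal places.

Σpᵢ² = 0.44² + 0.02² + 0.02² + 0.02² + 0.02² + 0.48² = 0.1936 + 0.0004 + 0.0004 + 0.0004 + 0.0004 + 0.2304 = 0.4256
B = 1 / 0.4256 = 2.3496

2.35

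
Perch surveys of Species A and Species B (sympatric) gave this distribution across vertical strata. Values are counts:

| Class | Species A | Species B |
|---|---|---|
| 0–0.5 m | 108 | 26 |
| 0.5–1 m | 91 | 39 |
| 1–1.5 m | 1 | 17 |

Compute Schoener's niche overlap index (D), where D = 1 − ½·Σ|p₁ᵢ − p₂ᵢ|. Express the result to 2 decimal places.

0.78

Proportions for Species A (n=200): 108/200=0.5400, 91/200=0.4550, 1/200=0.0050
Proportions for Species B (n=82): 26/82=0.3171, 39/82=0.4756, 17/82=0.2073
Σ|p₁ᵢ − p₂ᵢ| = 0.2229 + 0.0206 + 0.2023 = 0.4458
D = 1 − ½ × 0.4458 = 1 − 0.22290 = 0.77710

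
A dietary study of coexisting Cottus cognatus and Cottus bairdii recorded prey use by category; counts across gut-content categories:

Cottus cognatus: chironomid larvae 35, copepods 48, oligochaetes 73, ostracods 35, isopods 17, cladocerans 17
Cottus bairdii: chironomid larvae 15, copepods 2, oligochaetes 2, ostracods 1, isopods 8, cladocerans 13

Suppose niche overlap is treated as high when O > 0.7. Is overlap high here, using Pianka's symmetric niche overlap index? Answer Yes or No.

No

Proportions for Cottus cognatus (n=225): 35/225=0.1556, 48/225=0.2133, 73/225=0.3244, 35/225=0.1556, 17/225=0.0756, 17/225=0.0756
Proportions for Cottus bairdii (n=41): 15/41=0.3659, 2/41=0.0488, 2/41=0.0488, 1/41=0.0244, 8/41=0.1951, 13/41=0.3171
Σ p₁ᵢp₂ᵢ = 0.056934 + 0.010409 + 0.015831 + 0.003797 + 0.014750 + 0.023973 = 0.125694
Σp_1ᵢ² = 0.1556² + 0.2133² + 0.3244² + 0.1556² + 0.0756² + 0.0756² = 0.024211 + 0.045497 + 0.105235 + 0.024211 + 0.005715 + 0.005715 = 0.210584
Σp_2ᵢ² = 0.3659² + 0.0488² + 0.0488² + 0.0244² + 0.1951² + 0.3171² = 0.133883 + 0.002381 + 0.002381 + 0.000595 + 0.038064 + 0.100552 = 0.277856
O = 0.125694 / √(0.210584 × 0.277856) = 0.125694 / 0.2418926 = 0.5196
O = 0.5196 < 0.7 → No.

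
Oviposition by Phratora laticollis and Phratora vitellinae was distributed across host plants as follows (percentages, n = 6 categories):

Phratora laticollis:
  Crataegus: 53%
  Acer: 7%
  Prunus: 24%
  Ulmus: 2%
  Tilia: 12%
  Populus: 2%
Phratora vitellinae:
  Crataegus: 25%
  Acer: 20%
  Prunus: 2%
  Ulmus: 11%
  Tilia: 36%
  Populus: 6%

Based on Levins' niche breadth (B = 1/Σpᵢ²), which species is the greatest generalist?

Phratora vitellinae

Convert percentages to proportions (divide by 100).
Σp_latiᵢ² = 0.53² + 0.07² + 0.24² + 0.02² + 0.12² + 0.02² = 0.2809 + 0.0049 + 0.0576 + 0.0004 + 0.0144 + 0.0004 = 0.3586
B_lati = 1 / 0.3586 = 2.7886
Σp_viteᵢ² = 0.25² + 0.20² + 0.02² + 0.11² + 0.36² + 0.06² = 0.0625 + 0.0400 + 0.0004 + 0.0121 + 0.1296 + 0.0036 = 0.2482
B_vite = 1 / 0.2482 = 4.0290
Highest B → broadest niche (most generalist): Phratora vitellinae (B = 4.03).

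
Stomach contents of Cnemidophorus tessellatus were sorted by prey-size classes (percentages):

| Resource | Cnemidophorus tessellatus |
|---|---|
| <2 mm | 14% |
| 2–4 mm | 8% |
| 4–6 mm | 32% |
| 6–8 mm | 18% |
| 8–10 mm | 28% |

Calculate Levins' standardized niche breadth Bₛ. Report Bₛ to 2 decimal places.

0.80

Convert percentages to proportions (divide by 100).
Σpᵢ² = 0.14² + 0.08² + 0.32² + 0.18² + 0.28² = 0.0196 + 0.0064 + 0.1024 + 0.0324 + 0.0784 = 0.2392
B = 1 / 0.2392 = 4.1806
Bₛ = (B − 1)/(n − 1) = (4.1806 − 1)/(5 − 1) = 3.1806/4 = 0.7952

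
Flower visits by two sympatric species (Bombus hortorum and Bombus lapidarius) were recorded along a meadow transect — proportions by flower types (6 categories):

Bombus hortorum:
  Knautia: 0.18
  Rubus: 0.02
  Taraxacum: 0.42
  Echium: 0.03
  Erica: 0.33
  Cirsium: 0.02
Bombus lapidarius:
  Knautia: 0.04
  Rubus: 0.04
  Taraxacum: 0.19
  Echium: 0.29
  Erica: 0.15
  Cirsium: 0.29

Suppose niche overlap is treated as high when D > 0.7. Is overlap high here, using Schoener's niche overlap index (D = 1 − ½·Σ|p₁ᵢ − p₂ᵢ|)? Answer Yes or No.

No

Σ|p₁ᵢ − p₂ᵢ| = 0.14 + 0.02 + 0.23 + 0.26 + 0.18 + 0.27 = 1.10
D = 1 − ½ × 1.10 = 1 − 0.550 = 0.4500
D = 0.4500 < 0.7 → No.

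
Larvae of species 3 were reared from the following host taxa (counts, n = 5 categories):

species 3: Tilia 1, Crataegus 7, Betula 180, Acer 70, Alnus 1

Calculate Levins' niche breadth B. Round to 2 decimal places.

1.80

Proportions for species 3 (n=259): 1/259=0.0039, 7/259=0.0270, 180/259=0.6950, 70/259=0.2703, 1/259=0.0039
Σpᵢ² = 0.0039² + 0.0270² + 0.6950² + 0.2703² + 0.0039² = 0.000015 + 0.000729 + 0.483025 + 0.073062 + 0.000015 = 0.556846
B = 1 / 0.556846 = 1.7958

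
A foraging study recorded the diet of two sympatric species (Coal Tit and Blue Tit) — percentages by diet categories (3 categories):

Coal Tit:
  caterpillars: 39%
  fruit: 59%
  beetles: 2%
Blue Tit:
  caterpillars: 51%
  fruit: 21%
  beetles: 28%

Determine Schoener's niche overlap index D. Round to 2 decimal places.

Convert percentages to proportions (divide by 100).
Σ|p₁ᵢ − p₂ᵢ| = 0.12 + 0.38 + 0.26 = 0.76
D = 1 − ½ × 0.76 = 1 − 0.380 = 0.6200

0.62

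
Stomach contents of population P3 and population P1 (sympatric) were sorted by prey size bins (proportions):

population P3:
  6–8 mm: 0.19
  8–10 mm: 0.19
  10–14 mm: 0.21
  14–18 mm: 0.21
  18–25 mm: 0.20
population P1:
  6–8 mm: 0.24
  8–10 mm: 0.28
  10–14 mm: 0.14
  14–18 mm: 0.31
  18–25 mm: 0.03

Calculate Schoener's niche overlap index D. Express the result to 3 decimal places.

Σ|p₁ᵢ − p₂ᵢ| = 0.05 + 0.09 + 0.07 + 0.10 + 0.17 = 0.48
D = 1 − ½ × 0.48 = 1 − 0.240 = 0.76000

0.760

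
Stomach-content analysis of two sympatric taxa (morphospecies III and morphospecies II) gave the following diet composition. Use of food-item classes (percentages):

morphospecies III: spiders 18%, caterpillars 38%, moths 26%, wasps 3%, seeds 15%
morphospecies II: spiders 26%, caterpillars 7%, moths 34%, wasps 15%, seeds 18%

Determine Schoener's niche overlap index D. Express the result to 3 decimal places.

0.690

Convert percentages to proportions (divide by 100).
Σ|p₁ᵢ − p₂ᵢ| = 0.08 + 0.31 + 0.08 + 0.12 + 0.03 = 0.62
D = 1 − ½ × 0.62 = 1 − 0.310 = 0.69000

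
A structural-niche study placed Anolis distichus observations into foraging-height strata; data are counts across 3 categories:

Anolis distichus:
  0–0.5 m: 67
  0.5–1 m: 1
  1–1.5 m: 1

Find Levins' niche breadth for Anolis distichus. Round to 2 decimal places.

1.06

Proportions for Anolis distichus (n=69): 67/69=0.9710, 1/69=0.0145, 1/69=0.0145
Σpᵢ² = 0.9710² + 0.0145² + 0.0145² = 0.942841 + 0.000210 + 0.000210 = 0.943261
B = 1 / 0.943261 = 1.0602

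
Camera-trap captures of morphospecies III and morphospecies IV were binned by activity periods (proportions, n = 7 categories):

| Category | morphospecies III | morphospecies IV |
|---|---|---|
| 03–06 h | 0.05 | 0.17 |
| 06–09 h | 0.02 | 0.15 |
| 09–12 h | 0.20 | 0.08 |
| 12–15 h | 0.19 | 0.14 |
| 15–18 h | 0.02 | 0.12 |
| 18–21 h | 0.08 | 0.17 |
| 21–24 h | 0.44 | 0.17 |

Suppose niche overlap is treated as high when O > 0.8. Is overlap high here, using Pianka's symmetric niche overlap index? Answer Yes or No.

Σ p₁ᵢp₂ᵢ = 0.0085 + 0.0030 + 0.0160 + 0.0266 + 0.0024 + 0.0136 + 0.0748 = 0.1449
Σp_1ᵢ² = 0.05² + 0.02² + 0.20² + 0.19² + 0.02² + 0.08² + 0.44² = 0.0025 + 0.0004 + 0.0400 + 0.0361 + 0.0004 + 0.0064 + 0.1936 = 0.2794
Σp_2ᵢ² = 0.17² + 0.15² + 0.08² + 0.14² + 0.12² + 0.17² + 0.17² = 0.0289 + 0.0225 + 0.0064 + 0.0196 + 0.0144 + 0.0289 + 0.0289 = 0.1496
O = 0.1449 / √(0.2794 × 0.1496) = 0.1449 / 0.20445 = 0.7087
O = 0.7087 < 0.8 → No.

No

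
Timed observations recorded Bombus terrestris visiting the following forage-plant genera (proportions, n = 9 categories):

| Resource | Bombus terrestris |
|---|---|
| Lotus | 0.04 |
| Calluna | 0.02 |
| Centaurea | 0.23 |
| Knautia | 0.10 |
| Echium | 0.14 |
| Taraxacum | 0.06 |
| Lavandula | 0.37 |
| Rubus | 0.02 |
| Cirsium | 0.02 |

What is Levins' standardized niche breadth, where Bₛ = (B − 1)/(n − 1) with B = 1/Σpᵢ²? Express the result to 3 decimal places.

0.429

Σpᵢ² = 0.04² + 0.02² + 0.23² + 0.10² + 0.14² + 0.06² + 0.37² + 0.02² + 0.02² = 0.0016 + 0.0004 + 0.0529 + 0.0100 + 0.0196 + 0.0036 + 0.1369 + 0.0004 + 0.0004 = 0.2258
B = 1 / 0.2258 = 4.42870
Bₛ = (B − 1)/(n − 1) = (4.42870 − 1)/(9 − 1) = 3.42870/8 = 0.42859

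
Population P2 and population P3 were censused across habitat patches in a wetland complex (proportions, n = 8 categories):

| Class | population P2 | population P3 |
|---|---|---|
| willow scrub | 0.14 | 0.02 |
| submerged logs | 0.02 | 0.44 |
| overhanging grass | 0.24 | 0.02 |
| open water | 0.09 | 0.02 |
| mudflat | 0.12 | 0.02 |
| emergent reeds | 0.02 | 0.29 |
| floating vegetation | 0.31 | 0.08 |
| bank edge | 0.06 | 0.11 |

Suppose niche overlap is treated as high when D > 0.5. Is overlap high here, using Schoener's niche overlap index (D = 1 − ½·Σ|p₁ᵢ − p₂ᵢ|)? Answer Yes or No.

No

Σ|p₁ᵢ − p₂ᵢ| = 0.12 + 0.42 + 0.22 + 0.07 + 0.10 + 0.27 + 0.23 + 0.05 = 1.48
D = 1 − ½ × 1.48 = 1 − 0.740 = 0.2600
D = 0.2600 < 0.5 → No.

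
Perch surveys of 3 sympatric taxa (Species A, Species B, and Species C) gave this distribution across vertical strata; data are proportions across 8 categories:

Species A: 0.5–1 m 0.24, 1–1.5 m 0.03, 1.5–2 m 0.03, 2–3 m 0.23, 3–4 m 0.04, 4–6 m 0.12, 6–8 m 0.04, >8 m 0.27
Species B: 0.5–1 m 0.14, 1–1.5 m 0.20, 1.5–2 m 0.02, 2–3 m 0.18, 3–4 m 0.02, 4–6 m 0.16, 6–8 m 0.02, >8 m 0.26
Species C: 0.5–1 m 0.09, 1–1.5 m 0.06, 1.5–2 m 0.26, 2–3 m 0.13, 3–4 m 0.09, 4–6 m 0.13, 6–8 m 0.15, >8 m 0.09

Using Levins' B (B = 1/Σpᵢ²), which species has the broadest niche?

Σp_Aᵢ² = 0.24² + 0.03² + 0.03² + 0.23² + 0.04² + 0.12² + 0.04² + 0.27² = 0.0576 + 0.0009 + 0.0009 + 0.0529 + 0.0016 + 0.0144 + 0.0016 + 0.0729 = 0.2028
B_A = 1 / 0.2028 = 4.9310
Σp_Bᵢ² = 0.14² + 0.20² + 0.02² + 0.18² + 0.02² + 0.16² + 0.02² + 0.26² = 0.0196 + 0.0400 + 0.0004 + 0.0324 + 0.0004 + 0.0256 + 0.0004 + 0.0676 = 0.1864
B_B = 1 / 0.1864 = 5.3648
Σp_Cᵢ² = 0.09² + 0.06² + 0.26² + 0.13² + 0.09² + 0.13² + 0.15² + 0.09² = 0.0081 + 0.0036 + 0.0676 + 0.0169 + 0.0081 + 0.0169 + 0.0225 + 0.0081 = 0.1518
B_C = 1 / 0.1518 = 6.5876
Highest B → broadest niche (most generalist): Species C (B = 6.59).

Species C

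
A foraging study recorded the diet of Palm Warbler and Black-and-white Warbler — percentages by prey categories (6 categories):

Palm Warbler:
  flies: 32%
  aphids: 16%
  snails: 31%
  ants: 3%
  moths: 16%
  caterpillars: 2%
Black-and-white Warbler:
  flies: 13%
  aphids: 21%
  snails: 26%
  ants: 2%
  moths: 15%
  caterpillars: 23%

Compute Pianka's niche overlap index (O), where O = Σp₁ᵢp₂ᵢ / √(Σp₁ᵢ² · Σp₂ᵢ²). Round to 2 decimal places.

Convert percentages to proportions (divide by 100).
Σ p₁ᵢp₂ᵢ = 0.0416 + 0.0336 + 0.0806 + 0.0006 + 0.0240 + 0.0046 = 0.1850
Σp_1ᵢ² = 0.32² + 0.16² + 0.31² + 0.03² + 0.16² + 0.02² = 0.1024 + 0.0256 + 0.0961 + 0.0009 + 0.0256 + 0.0004 = 0.2510
Σp_2ᵢ² = 0.13² + 0.21² + 0.26² + 0.02² + 0.15² + 0.23² = 0.0169 + 0.0441 + 0.0676 + 0.0004 + 0.0225 + 0.0529 = 0.2044
O = 0.1850 / √(0.2510 × 0.2044) = 0.1850 / 0.22650 = 0.8168

0.82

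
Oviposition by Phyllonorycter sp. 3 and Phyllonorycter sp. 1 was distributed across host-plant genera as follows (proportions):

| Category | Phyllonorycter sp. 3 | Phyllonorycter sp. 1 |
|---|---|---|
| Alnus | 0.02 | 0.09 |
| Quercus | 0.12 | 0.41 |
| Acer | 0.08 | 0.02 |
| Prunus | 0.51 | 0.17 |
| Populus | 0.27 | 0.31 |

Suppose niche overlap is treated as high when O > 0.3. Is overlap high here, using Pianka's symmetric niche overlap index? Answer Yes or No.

Yes

Σ p₁ᵢp₂ᵢ = 0.0018 + 0.0492 + 0.0016 + 0.0867 + 0.0837 = 0.2230
Σp_1ᵢ² = 0.02² + 0.12² + 0.08² + 0.51² + 0.27² = 0.0004 + 0.0144 + 0.0064 + 0.2601 + 0.0729 = 0.3542
Σp_2ᵢ² = 0.09² + 0.41² + 0.02² + 0.17² + 0.31² = 0.0081 + 0.1681 + 0.0004 + 0.0289 + 0.0961 = 0.3016
O = 0.2230 / √(0.3542 × 0.3016) = 0.2230 / 0.32684 = 0.6823
O = 0.6823 > 0.3 → Yes.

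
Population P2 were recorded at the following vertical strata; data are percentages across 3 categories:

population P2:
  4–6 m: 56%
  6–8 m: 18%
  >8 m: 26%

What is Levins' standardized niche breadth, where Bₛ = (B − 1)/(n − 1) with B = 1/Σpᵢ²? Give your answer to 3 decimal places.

Convert percentages to proportions (divide by 100).
Σpᵢ² = 0.56² + 0.18² + 0.26² = 0.3136 + 0.0324 + 0.0676 = 0.4136
B = 1 / 0.4136 = 2.41779
Bₛ = (B − 1)/(n − 1) = (2.41779 − 1)/(3 − 1) = 1.41779/2 = 0.70890

0.709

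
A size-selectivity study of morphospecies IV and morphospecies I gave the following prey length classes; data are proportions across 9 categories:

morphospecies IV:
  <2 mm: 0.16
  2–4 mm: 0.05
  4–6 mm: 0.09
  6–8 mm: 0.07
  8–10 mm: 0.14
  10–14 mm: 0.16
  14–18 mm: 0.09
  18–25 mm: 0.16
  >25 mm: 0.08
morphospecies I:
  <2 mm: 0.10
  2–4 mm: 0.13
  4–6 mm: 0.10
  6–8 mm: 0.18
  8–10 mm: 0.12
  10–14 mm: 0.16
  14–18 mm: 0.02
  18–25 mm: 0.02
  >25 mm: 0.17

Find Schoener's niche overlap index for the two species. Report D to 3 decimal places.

Σ|p₁ᵢ − p₂ᵢ| = 0.06 + 0.08 + 0.01 + 0.11 + 0.02 + 0.00 + 0.07 + 0.14 + 0.09 = 0.58
D = 1 − ½ × 0.58 = 1 − 0.290 = 0.71000

0.710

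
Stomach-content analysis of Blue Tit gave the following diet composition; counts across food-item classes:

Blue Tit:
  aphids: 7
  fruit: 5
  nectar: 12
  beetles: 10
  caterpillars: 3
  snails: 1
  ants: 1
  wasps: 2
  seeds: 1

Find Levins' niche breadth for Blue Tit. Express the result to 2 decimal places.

Proportions for Blue Tit (n=42): 7/42=0.1667, 5/42=0.1190, 12/42=0.2857, 10/42=0.2381, 3/42=0.0714, 1/42=0.0238, 1/42=0.0238, 2/42=0.0476, 1/42=0.0238
Σpᵢ² = 0.1667² + 0.1190² + 0.2857² + 0.2381² + 0.0714² + 0.0238² + 0.0238² + 0.0476² + 0.0238² = 0.027789 + 0.014161 + 0.081624 + 0.056692 + 0.005098 + 0.000566 + 0.000566 + 0.002266 + 0.000566 = 0.189328
B = 1 / 0.189328 = 5.2818

5.28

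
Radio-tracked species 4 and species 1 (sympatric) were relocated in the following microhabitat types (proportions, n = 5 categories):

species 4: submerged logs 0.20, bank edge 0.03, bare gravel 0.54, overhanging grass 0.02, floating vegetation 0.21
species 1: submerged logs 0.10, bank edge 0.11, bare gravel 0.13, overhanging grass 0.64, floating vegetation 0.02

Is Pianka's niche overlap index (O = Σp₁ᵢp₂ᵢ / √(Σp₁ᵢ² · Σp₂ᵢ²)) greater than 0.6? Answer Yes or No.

No

Σ p₁ᵢp₂ᵢ = 0.0200 + 0.0033 + 0.0702 + 0.0128 + 0.0042 = 0.1105
Σp_1ᵢ² = 0.20² + 0.03² + 0.54² + 0.02² + 0.21² = 0.0400 + 0.0009 + 0.2916 + 0.0004 + 0.0441 = 0.3770
Σp_2ᵢ² = 0.10² + 0.11² + 0.13² + 0.64² + 0.02² = 0.0100 + 0.0121 + 0.0169 + 0.4096 + 0.0004 = 0.4490
O = 0.1105 / √(0.3770 × 0.4490) = 0.1105 / 0.41143 = 0.2686
O = 0.2686 < 0.6 → No.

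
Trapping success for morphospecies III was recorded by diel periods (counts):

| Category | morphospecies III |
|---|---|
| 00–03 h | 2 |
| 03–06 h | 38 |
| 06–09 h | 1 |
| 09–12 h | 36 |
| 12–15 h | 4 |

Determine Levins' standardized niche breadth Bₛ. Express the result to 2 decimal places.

Proportions for morphospecies III (n=81): 2/81=0.0247, 38/81=0.4691, 1/81=0.0123, 36/81=0.4444, 4/81=0.0494
Σpᵢ² = 0.0247² + 0.4691² + 0.0123² + 0.4444² + 0.0494² = 0.000610 + 0.220055 + 0.000151 + 0.197491 + 0.002440 = 0.420747
B = 1 / 0.420747 = 2.3767
Bₛ = (B − 1)/(n − 1) = (2.3767 − 1)/(5 − 1) = 1.3767/4 = 0.3442

0.34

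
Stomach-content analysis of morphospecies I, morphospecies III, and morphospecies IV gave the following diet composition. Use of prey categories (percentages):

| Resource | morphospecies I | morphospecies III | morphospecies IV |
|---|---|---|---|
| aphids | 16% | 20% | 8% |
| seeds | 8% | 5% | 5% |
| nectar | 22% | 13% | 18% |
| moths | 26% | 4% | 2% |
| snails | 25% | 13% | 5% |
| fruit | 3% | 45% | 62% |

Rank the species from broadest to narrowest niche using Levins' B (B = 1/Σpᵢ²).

Convert percentages to proportions (divide by 100).
Σp_Iᵢ² = 0.16² + 0.08² + 0.22² + 0.26² + 0.25² + 0.03² = 0.0256 + 0.0064 + 0.0484 + 0.0676 + 0.0625 + 0.0009 = 0.2114
B_I = 1 / 0.2114 = 4.7304
Σp_IIIᵢ² = 0.20² + 0.05² + 0.13² + 0.04² + 0.13² + 0.45² = 0.0400 + 0.0025 + 0.0169 + 0.0016 + 0.0169 + 0.2025 = 0.2804
B_III = 1 / 0.2804 = 3.5663
Σp_IVᵢ² = 0.08² + 0.05² + 0.18² + 0.02² + 0.05² + 0.62² = 0.0064 + 0.0025 + 0.0324 + 0.0004 + 0.0025 + 0.3844 = 0.4286
B_IV = 1 / 0.4286 = 2.3332
Ranking by B (broadest → narrowest): morphospecies I (4.73) > morphospecies III (3.57) > morphospecies IV (2.33)

morphospecies I > morphospecies III > morphospecies IV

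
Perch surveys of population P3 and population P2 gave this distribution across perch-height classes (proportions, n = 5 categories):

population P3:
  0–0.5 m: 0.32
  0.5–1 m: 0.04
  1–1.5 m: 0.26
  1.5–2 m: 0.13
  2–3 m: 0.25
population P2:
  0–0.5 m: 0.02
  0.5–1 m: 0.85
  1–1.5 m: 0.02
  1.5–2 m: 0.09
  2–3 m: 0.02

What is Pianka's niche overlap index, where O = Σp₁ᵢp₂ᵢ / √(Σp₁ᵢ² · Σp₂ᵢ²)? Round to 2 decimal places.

Σ p₁ᵢp₂ᵢ = 0.0064 + 0.0340 + 0.0052 + 0.0117 + 0.0050 = 0.0623
Σp_1ᵢ² = 0.32² + 0.04² + 0.26² + 0.13² + 0.25² = 0.1024 + 0.0016 + 0.0676 + 0.0169 + 0.0625 = 0.2510
Σp_2ᵢ² = 0.02² + 0.85² + 0.02² + 0.09² + 0.02² = 0.0004 + 0.7225 + 0.0004 + 0.0081 + 0.0004 = 0.7318
O = 0.0623 / √(0.2510 × 0.7318) = 0.0623 / 0.42858 = 0.1454

0.15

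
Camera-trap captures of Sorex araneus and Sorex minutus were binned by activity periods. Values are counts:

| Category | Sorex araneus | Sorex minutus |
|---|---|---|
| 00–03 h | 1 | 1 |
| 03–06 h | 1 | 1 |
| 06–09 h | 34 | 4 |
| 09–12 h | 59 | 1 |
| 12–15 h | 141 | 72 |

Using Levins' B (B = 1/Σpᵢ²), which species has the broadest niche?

Sorex araneus

Proportions for Sorex araneus (n=236): 1/236=0.0042, 1/236=0.0042, 34/236=0.1441, 59/236=0.2500, 141/236=0.5975
Proportions for Sorex minutus (n=79): 1/79=0.0127, 1/79=0.0127, 4/79=0.0506, 1/79=0.0127, 72/79=0.9114
Σp_aranᵢ² = 0.0042² + 0.0042² + 0.1441² + 0.2500² + 0.5975² = 0.000018 + 0.000018 + 0.020765 + 0.062500 + 0.357006 = 0.440307
B_aran = 1 / 0.440307 = 2.2711
Σp_minuᵢ² = 0.0127² + 0.0127² + 0.0506² + 0.0127² + 0.9114² = 0.000161 + 0.000161 + 0.002560 + 0.000161 + 0.830650 = 0.833693
B_minu = 1 / 0.833693 = 1.1995
Highest B → broadest niche (most generalist): Sorex araneus (B = 2.27).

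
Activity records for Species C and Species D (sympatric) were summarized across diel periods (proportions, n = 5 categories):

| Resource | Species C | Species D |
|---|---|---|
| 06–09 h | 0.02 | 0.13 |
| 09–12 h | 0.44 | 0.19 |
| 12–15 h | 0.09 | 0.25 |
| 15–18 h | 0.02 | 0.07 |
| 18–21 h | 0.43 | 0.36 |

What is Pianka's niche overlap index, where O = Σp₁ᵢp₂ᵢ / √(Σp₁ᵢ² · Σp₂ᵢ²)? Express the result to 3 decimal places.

0.851

Σ p₁ᵢp₂ᵢ = 0.0026 + 0.0836 + 0.0225 + 0.0014 + 0.1548 = 0.2649
Σp_1ᵢ² = 0.02² + 0.44² + 0.09² + 0.02² + 0.43² = 0.0004 + 0.1936 + 0.0081 + 0.0004 + 0.1849 = 0.3874
Σp_2ᵢ² = 0.13² + 0.19² + 0.25² + 0.07² + 0.36² = 0.0169 + 0.0361 + 0.0625 + 0.0049 + 0.1296 = 0.2500
O = 0.2649 / √(0.3874 × 0.2500) = 0.2649 / 0.311207 = 0.85120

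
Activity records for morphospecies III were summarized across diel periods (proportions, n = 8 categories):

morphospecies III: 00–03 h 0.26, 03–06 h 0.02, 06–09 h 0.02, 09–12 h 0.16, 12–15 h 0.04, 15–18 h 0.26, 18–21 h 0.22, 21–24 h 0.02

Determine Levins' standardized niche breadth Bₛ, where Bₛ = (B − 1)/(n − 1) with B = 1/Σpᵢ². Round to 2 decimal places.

Σpᵢ² = 0.26² + 0.02² + 0.02² + 0.16² + 0.04² + 0.26² + 0.22² + 0.02² = 0.0676 + 0.0004 + 0.0004 + 0.0256 + 0.0016 + 0.0676 + 0.0484 + 0.0004 = 0.2120
B = 1 / 0.2120 = 4.7170
Bₛ = (B − 1)/(n − 1) = (4.7170 − 1)/(8 − 1) = 3.7170/7 = 0.5310

0.53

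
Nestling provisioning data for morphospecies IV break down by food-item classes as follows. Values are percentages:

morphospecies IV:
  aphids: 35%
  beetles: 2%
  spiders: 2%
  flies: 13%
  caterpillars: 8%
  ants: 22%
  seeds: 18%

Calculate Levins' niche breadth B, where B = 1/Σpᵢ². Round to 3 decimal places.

4.398

Convert percentages to proportions (divide by 100).
Σpᵢ² = 0.35² + 0.02² + 0.02² + 0.13² + 0.08² + 0.22² + 0.18² = 0.1225 + 0.0004 + 0.0004 + 0.0169 + 0.0064 + 0.0484 + 0.0324 = 0.2274
B = 1 / 0.2274 = 4.39754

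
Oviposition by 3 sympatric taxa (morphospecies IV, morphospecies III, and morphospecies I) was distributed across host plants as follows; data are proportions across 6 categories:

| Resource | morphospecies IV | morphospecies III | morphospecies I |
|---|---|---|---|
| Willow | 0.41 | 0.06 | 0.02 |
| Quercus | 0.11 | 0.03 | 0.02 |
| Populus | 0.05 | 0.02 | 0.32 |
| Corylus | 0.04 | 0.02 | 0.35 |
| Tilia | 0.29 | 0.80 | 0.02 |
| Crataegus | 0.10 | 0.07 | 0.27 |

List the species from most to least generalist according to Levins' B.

Σp_IVᵢ² = 0.41² + 0.11² + 0.05² + 0.04² + 0.29² + 0.10² = 0.1681 + 0.0121 + 0.0025 + 0.0016 + 0.0841 + 0.0100 = 0.2784
B_IV = 1 / 0.2784 = 3.5920
Σp_IIIᵢ² = 0.06² + 0.03² + 0.02² + 0.02² + 0.80² + 0.07² = 0.0036 + 0.0009 + 0.0004 + 0.0004 + 0.6400 + 0.0049 = 0.6502
B_III = 1 / 0.6502 = 1.5380
Σp_Iᵢ² = 0.02² + 0.02² + 0.32² + 0.35² + 0.02² + 0.27² = 0.0004 + 0.0004 + 0.1024 + 0.1225 + 0.0004 + 0.0729 = 0.2990
B_I = 1 / 0.2990 = 3.3445
Ranking by B (broadest → narrowest): morphospecies IV (3.59) > morphospecies I (3.34) > morphospecies III (1.54)

morphospecies IV > morphospecies I > morphospecies III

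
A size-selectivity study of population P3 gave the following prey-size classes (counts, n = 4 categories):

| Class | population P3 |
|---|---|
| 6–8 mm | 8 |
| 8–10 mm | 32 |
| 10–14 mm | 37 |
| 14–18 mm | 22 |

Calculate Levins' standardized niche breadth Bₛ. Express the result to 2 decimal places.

0.78

Proportions for population P3 (n=99): 8/99=0.0808, 32/99=0.3232, 37/99=0.3737, 22/99=0.2222
Σpᵢ² = 0.0808² + 0.3232² + 0.3737² + 0.2222² = 0.006529 + 0.104458 + 0.139652 + 0.049373 = 0.300012
B = 1 / 0.300012 = 3.3332
Bₛ = (B − 1)/(n − 1) = (3.3332 − 1)/(4 − 1) = 2.3332/3 = 0.7777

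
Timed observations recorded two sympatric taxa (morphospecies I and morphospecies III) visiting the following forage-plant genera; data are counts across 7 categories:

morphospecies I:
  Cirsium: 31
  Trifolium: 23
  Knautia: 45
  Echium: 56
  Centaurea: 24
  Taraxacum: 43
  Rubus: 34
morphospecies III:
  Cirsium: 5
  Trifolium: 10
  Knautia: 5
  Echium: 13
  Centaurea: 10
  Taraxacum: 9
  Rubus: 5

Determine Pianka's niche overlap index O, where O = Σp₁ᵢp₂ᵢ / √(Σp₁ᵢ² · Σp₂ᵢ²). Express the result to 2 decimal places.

0.92

Proportions for morphospecies I (n=256): 31/256=0.1211, 23/256=0.0898, 45/256=0.1758, 56/256=0.2188, 24/256=0.0938, 43/256=0.1680, 34/256=0.1328
Proportions for morphospecies III (n=57): 5/57=0.0877, 10/57=0.1754, 5/57=0.0877, 13/57=0.2281, 10/57=0.1754, 9/57=0.1579, 5/57=0.0877
Σ p₁ᵢp₂ᵢ = 0.010620 + 0.015751 + 0.015418 + 0.049908 + 0.016453 + 0.026527 + 0.011647 = 0.146324
Σp_1ᵢ² = 0.1211² + 0.0898² + 0.1758² + 0.2188² + 0.0938² + 0.1680² + 0.1328² = 0.014665 + 0.008064 + 0.030906 + 0.047873 + 0.008798 + 0.028224 + 0.017636 = 0.156166
Σp_2ᵢ² = 0.0877² + 0.1754² + 0.0877² + 0.2281² + 0.1754² + 0.1579² + 0.0877² = 0.007691 + 0.030765 + 0.007691 + 0.052030 + 0.030765 + 0.024932 + 0.007691 = 0.161565
O = 0.146324 / √(0.156166 × 0.161565) = 0.146324 / 0.1588426 = 0.9212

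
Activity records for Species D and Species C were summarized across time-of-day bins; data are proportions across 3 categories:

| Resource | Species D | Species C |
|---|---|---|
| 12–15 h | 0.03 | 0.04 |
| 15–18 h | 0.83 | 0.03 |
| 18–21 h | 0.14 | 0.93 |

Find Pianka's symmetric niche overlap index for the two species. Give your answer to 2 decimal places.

0.20

Σ p₁ᵢp₂ᵢ = 0.0012 + 0.0249 + 0.1302 = 0.1563
Σp_1ᵢ² = 0.03² + 0.83² + 0.14² = 0.0009 + 0.6889 + 0.0196 = 0.7094
Σp_2ᵢ² = 0.04² + 0.03² + 0.93² = 0.0016 + 0.0009 + 0.8649 = 0.8674
O = 0.1563 / √(0.7094 × 0.8674) = 0.1563 / 0.78443 = 0.1993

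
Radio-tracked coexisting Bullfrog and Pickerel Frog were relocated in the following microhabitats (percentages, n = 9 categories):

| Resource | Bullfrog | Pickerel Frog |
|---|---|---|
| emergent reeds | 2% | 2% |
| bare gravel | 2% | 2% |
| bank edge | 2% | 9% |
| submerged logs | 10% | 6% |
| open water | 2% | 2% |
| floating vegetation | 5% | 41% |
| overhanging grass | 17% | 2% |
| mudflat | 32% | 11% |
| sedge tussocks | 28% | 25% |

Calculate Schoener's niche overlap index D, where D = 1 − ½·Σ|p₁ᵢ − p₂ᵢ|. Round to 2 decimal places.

Convert percentages to proportions (divide by 100).
Σ|p₁ᵢ − p₂ᵢ| = 0.00 + 0.00 + 0.07 + 0.04 + 0.00 + 0.36 + 0.15 + 0.21 + 0.03 = 0.86
D = 1 − ½ × 0.86 = 1 − 0.430 = 0.5700

0.57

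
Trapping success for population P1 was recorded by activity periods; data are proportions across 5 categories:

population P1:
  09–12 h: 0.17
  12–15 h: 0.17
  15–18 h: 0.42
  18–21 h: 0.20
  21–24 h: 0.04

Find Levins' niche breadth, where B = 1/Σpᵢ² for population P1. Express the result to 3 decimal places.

Σpᵢ² = 0.17² + 0.17² + 0.42² + 0.20² + 0.04² = 0.0289 + 0.0289 + 0.1764 + 0.0400 + 0.0016 = 0.2758
B = 1 / 0.2758 = 3.62582

3.626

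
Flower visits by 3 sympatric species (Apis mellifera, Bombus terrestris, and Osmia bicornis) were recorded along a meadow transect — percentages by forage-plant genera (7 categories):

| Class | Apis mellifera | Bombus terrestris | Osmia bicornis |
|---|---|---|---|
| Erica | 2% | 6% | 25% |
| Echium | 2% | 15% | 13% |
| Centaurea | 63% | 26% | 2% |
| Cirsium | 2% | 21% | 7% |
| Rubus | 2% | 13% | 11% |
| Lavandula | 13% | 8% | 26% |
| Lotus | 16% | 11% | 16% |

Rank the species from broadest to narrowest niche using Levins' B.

Convert percentages to proportions (divide by 100).
Σp_mellᵢ² = 0.02² + 0.02² + 0.63² + 0.02² + 0.02² + 0.13² + 0.16² = 0.0004 + 0.0004 + 0.3969 + 0.0004 + 0.0004 + 0.0169 + 0.0256 = 0.4410
B_mell = 1 / 0.4410 = 2.2676
Σp_terrᵢ² = 0.06² + 0.15² + 0.26² + 0.21² + 0.13² + 0.08² + 0.11² = 0.0036 + 0.0225 + 0.0676 + 0.0441 + 0.0169 + 0.0064 + 0.0121 = 0.1732
B_terr = 1 / 0.1732 = 5.7737
Σp_bicoᵢ² = 0.25² + 0.13² + 0.02² + 0.07² + 0.11² + 0.26² + 0.16² = 0.0625 + 0.0169 + 0.0004 + 0.0049 + 0.0121 + 0.0676 + 0.0256 = 0.1900
B_bico = 1 / 0.1900 = 5.2632
Ranking by B (broadest → narrowest): Bombus terrestris (5.77) > Osmia bicornis (5.26) > Apis mellifera (2.27)

Bombus terrestris > Osmia bicornis > Apis mellifera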